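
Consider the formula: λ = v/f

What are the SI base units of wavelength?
Units of each symbol in λ = v/f:
  v (wave speed): m/s
  f (frequency): 1/s  → in the denominator, contributes s

Multiplying the contributions: [m/s] · [s]
Adding exponents of each base unit: m: 1
SI base units of wavelength: m

Answer: m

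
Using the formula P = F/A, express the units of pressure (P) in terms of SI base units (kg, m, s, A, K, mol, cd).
Units of each symbol in P = F/A:
  F (force): kg·m/s²
  A (area): m²  → in the denominator, contributes 1/m²

Multiplying the contributions: [kg·m/s²] · [1/m²]
Adding exponents of each base unit: kg: 1, m: -1, s: -2
SI base units of pressure: kg/(m·s²)

Answer: kg/(m·s²)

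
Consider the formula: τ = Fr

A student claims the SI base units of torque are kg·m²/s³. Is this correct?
Units of each symbol in τ = Fr:
  F (force): kg·m/s²
  r (lever arm): m

Multiplying the contributions: [kg·m/s²] · [m]
Adding exponents of each base unit: kg: 1, m: 2, s: -2
SI base units of torque: kg·m²/s²

The claimed units kg·m²/s³ (exponents kg: 1, m: 2, s: -3) do not match the derived units kg·m²/s² (exponents kg: 1, m: 2, s: -2), so the claim is incorrect.

Answer: No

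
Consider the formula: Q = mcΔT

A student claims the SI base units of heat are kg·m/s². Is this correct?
Units of each symbol in Q = mcΔT:
  m (mass): kg
  c (specific heat capacity, in J/(kg·K)): m²/(s²·K)
  ΔT (temperature change): K

Multiplying the contributions: [kg] · [m²/(s²·K)] · [K]
Adding exponents of each base unit: kg: 1, m: 2, s: -2
SI base units of heat: kg·m²/s²

The claimed units kg·m/s² (exponents kg: 1, m: 1, s: -2) do not match the derived units kg·m²/s² (exponents kg: 1, m: 2, s: -2), so the claim is incorrect.

Answer: No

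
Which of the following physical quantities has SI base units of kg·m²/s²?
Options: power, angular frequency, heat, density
Checking the SI base units of each option:
  power (P = W/t): kg·m²/s³  ✗
  angular frequency (ω = 2πf): 1/s  ✗
  heat (Q = mcΔT): kg·m²/s²  ✓ matches
  density (ρ = m/V): kg/m³  ✗

Only heat has units kg·m²/s².

Answer: heat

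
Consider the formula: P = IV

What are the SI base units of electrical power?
Units of each symbol in P = IV:
  I (current): A
  V (voltage, in volts): kg·m²/(s³·A)

Multiplying the contributions: [A] · [kg·m²/(s³·A)]
Adding exponents of each base unit: kg: 1, m: 2, s: -3
SI base units of electrical power: kg·m²/s³

Answer: kg·m²/s³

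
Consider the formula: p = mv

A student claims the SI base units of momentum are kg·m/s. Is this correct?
Units of each symbol in p = mv:
  m (mass): kg
  v (velocity): m/s

Multiplying the contributions: [kg] · [m/s]
Adding exponents of each base unit: kg: 1, m: 1, s: -1
SI base units of momentum: kg·m/s

The claimed units kg·m/s match the derived units, so the claim is correct.

Answer: Yes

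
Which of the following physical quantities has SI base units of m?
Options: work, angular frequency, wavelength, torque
Checking the SI base units of each option:
  work (W = Fd): kg·m²/s²  ✗
  angular frequency (ω = 2πf): 1/s  ✗
  wavelength (λ = v/f): m  ✓ matches
  torque (τ = Fr): kg·m²/s²  ✗

Only wavelength has units m.

Answer: wavelength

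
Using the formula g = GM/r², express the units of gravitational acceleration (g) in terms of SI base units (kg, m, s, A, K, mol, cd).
Units of each symbol in g = GM/r²:
  G (gravitational constant): m³/(kg·s²)
  M (mass): kg
  r (distance): m  → to the power 2 in the denominator, contributes 1/m²

Multiplying the contributions: [m³/(kg·s²)] · [kg] · [1/m²]
Adding exponents of each base unit: m: 1, s: -2
SI base units of gravitational acceleration: m/s²

Answer: m/s²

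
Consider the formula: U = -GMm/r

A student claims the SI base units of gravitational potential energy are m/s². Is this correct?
Units of each symbol in U = -GMm/r:
  G (gravitational constant): m³/(kg·s²)
  M (mass): kg
  m (mass): kg
  r (distance): m  → in the denominator, contributes 1/m
  The minus sign does not affect the units.

Multiplying the contributions: [m³/(kg·s²)] · [kg] · [kg] · [1/m]
Adding exponents of each base unit: kg: 1, m: 2, s: -2
SI base units of gravitational potential energy: kg·m²/s²

The claimed units m/s² (exponents m: 1, s: -2) do not match the derived units kg·m²/s² (exponents kg: 1, m: 2, s: -2), so the claim is incorrect.

Answer: No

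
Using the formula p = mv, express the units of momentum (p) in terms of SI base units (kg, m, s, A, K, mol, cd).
Units of each symbol in p = mv:
  m (mass): kg
  v (velocity): m/s

Multiplying the contributions: [kg] · [m/s]
Adding exponents of each base unit: kg: 1, m: 1, s: -1
SI base units of momentum: kg·m/s

Answer: kg·m/s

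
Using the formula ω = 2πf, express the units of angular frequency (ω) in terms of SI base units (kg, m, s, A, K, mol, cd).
Units of each symbol in ω = 2πf:
  f (frequency): 1/s
  The factor 2π is dimensionless.

Multiplying the contributions: [1/s]
Adding exponents of each base unit: s: -1
SI base units of angular frequency: 1/s

Answer: 1/s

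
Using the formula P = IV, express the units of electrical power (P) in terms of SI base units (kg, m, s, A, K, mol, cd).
Units of each symbol in P = IV:
  I (current): A
  V (voltage, in volts): kg·m²/(s³·A)

Multiplying the contributions: [A] · [kg·m²/(s³·A)]
Adding exponents of each base unit: kg: 1, m: 2, s: -3
SI base units of electrical power: kg·m²/s³

Answer: kg·m²/s³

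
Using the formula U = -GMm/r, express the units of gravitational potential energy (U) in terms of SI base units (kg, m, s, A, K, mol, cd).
Units of each symbol in U = -GMm/r:
  G (gravitational constant): m³/(kg·s²)
  M (mass): kg
  m (mass): kg
  r (distance): m  → in the denominator, contributes 1/m
  The minus sign does not affect the units.

Multiplying the contributions: [m³/(kg·s²)] · [kg] · [kg] · [1/m]
Adding exponents of each base unit: kg: 1, m: 2, s: -2
SI base units of gravitational potential energy: kg·m²/s²

Answer: kg·m²/s²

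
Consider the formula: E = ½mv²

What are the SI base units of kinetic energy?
Units of each symbol in E = ½mv²:
  m (mass): kg
  v (speed): m/s  → to the power 2, contributes m²/s²
  The factor ½ is dimensionless.

Multiplying the contributions: [kg] · [m²/s²]
Adding exponents of each base unit: kg: 1, m: 2, s: -2
SI base units of kinetic energy: kg·m²/s²

Answer: kg·m²/s²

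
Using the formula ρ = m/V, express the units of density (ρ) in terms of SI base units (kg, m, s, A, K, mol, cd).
Units of each symbol in ρ = m/V:
  m (mass): kg
  V (volume): m³  → in the denominator, contributes 1/m³

Multiplying the contributions: [kg] · [1/m³]
Adding exponents of each base unit: kg: 1, m: -3
SI base units of density: kg/m³

Answer: kg/m³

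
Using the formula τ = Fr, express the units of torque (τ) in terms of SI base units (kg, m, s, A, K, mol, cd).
Units of each symbol in τ = Fr:
  F (force): kg·m/s²
  r (lever arm): m

Multiplying the contributions: [kg·m/s²] · [m]
Adding exponents of each base unit: kg: 1, m: 2, s: -2
SI base units of torque: kg·m²/s²

Answer: kg·m²/s²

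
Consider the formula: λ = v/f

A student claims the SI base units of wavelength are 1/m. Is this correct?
Units of each symbol in λ = v/f:
  v (wave speed): m/s
  f (frequency): 1/s  → in the denominator, contributes s

Multiplying the contributions: [m/s] · [s]
Adding exponents of each base unit: m: 1
SI base units of wavelength: m

The claimed units 1/m (exponents m: -1) do not match the derived units m (exponents m: 1), so the claim is incorrect.

Answer: No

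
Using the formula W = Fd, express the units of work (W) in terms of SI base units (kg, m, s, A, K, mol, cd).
Units of each symbol in W = Fd:
  F (force): kg·m/s²
  d (displacement): m

Multiplying the contributions: [kg·m/s²] · [m]
Adding exponents of each base unit: kg: 1, m: 2, s: -2
SI base units of work: kg·m²/s²

Answer: kg·m²/s²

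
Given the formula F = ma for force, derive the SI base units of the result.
Units of each symbol in F = ma:
  m (mass): kg
  a (acceleration): m/s²

Multiplying the contributions: [kg] · [m/s²]
Adding exponents of each base unit: kg: 1, m: 1, s: -2
SI base units of force: kg·m/s²

Answer: kg·m/s²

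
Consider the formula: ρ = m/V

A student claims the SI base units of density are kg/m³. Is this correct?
Units of each symbol in ρ = m/V:
  m (mass): kg
  V (volume): m³  → in the denominator, contributes 1/m³

Multiplying the contributions: [kg] · [1/m³]
Adding exponents of each base unit: kg: 1, m: -3
SI base units of density: kg/m³

The claimed units kg/m³ match the derived units, so the claim is correct.

Answer: Yes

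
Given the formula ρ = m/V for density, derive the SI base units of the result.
Units of each symbol in ρ = m/V:
  m (mass): kg
  V (volume): m³  → in the denominator, contributes 1/m³

Multiplying the contributions: [kg] · [1/m³]
Adding exponents of each base unit: kg: 1, m: -3
SI base units of density: kg/m³

Answer: kg/m³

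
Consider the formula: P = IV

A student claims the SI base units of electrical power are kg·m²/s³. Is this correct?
Units of each symbol in P = IV:
  I (current): A
  V (voltage, in volts): kg·m²/(s³·A)

Multiplying the contributions: [A] · [kg·m²/(s³·A)]
Adding exponents of each base unit: kg: 1, m: 2, s: -3
SI base units of electrical power: kg·m²/s³

The claimed units kg·m²/s³ match the derived units, so the claim is correct.

Answer: Yes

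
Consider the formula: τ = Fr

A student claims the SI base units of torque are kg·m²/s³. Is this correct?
Units of each symbol in τ = Fr:
  F (force): kg·m/s²
  r (lever arm): m

Multiplying the contributions: [kg·m/s²] · [m]
Adding exponents of each base unit: kg: 1, m: 2, s: -2
SI base units of torque: kg·m²/s²

The claimed units kg·m²/s³ (exponents kg: 1, m: 2, s: -3) do not match the derived units kg·m²/s² (exponents kg: 1, m: 2, s: -2), so the claim is incorrect.

Answer: No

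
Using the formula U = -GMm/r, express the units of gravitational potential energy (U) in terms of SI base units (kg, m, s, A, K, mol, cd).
Units of each symbol in U = -GMm/r:
  G (gravitational constant): m³/(kg·s²)
  M (mass): kg
  m (mass): kg
  r (distance): m  → in the denominator, contributes 1/m
  The minus sign does not affect the units.

Multiplying the contributions: [m³/(kg·s²)] · [kg] · [kg] · [1/m]
Adding exponents of each base unit: kg: 1, m: 2, s: -2
SI base units of gravitational potential energy: kg·m²/s²

Answer: kg·m²/s²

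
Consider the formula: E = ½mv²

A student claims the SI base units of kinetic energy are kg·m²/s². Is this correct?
Units of each symbol in E = ½mv²:
  m (mass): kg
  v (speed): m/s  → to the power 2, contributes m²/s²
  The factor ½ is dimensionless.

Multiplying the contributions: [kg] · [m²/s²]
Adding exponents of each base unit: kg: 1, m: 2, s: -2
SI base units of kinetic energy: kg·m²/s²

The claimed units kg·m²/s² match the derived units, so the claim is correct.

Answer: Yes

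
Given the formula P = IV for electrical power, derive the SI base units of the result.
Units of each symbol in P = IV:
  I (current): A
  V (voltage, in volts): kg·m²/(s³·A)

Multiplying the contributions: [A] · [kg·m²/(s³·A)]
Adding exponents of each base unit: kg: 1, m: 2, s: -3
SI base units of electrical power: kg·m²/s³

Answer: kg·m²/s³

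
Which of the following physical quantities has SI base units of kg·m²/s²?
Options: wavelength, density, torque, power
Checking the SI base units of each option:
  wavelength (λ = v/f): m  ✗
  density (ρ = m/V): kg/m³  ✗
  torque (τ = Fr): kg·m²/s²  ✓ matches
  power (P = W/t): kg·m²/s³  ✗

Only torque has units kg·m²/s².

Answer: torque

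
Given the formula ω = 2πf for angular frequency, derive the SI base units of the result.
Units of each symbol in ω = 2πf:
  f (frequency): 1/s
  The factor 2π is dimensionless.

Multiplying the contributions: [1/s]
Adding exponents of each base unit: s: -1
SI base units of angular frequency: 1/s

Answer: 1/s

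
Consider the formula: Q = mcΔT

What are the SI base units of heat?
Units of each symbol in Q = mcΔT:
  m (mass): kg
  c (specific heat capacity, in J/(kg·K)): m²/(s²·K)
  ΔT (temperature change): K

Multiplying the contributions: [kg] · [m²/(s²·K)] · [K]
Adding exponents of each base unit: kg: 1, m: 2, s: -2
SI base units of heat: kg·m²/s²

Answer: kg·m²/s²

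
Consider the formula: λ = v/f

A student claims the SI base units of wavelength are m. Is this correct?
Units of each symbol in λ = v/f:
  v (wave speed): m/s
  f (frequency): 1/s  → in the denominator, contributes s

Multiplying the contributions: [m/s] · [s]
Adding exponents of each base unit: m: 1
SI base units of wavelength: m

The claimed units m match the derived units, so the claim is correct.

Answer: Yes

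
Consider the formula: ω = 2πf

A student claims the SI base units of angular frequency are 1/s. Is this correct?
Units of each symbol in ω = 2πf:
  f (frequency): 1/s
  The factor 2π is dimensionless.

Multiplying the contributions: [1/s]
Adding exponents of each base unit: s: -1
SI base units of angular frequency: 1/s

The claimed units 1/s match the derived units, so the claim is correct.

Answer: Yes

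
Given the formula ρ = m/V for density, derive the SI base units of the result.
Units of each symbol in ρ = m/V:
  m (mass): kg
  V (volume): m³  → in the denominator, contributes 1/m³

Multiplying the contributions: [kg] · [1/m³]
Adding exponents of each base unit: kg: 1, m: -3
SI base units of density: kg/m³

Answer: kg/m³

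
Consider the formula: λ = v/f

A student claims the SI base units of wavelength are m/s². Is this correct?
Units of each symbol in λ = v/f:
  v (wave speed): m/s
  f (frequency): 1/s  → in the denominator, contributes s

Multiplying the contributions: [m/s] · [s]
Adding exponents of each base unit: m: 1
SI base units of wavelength: m

The claimed units m/s² (exponents m: 1, s: -2) do not match the derived units m (exponents m: 1), so the claim is incorrect.

Answer: No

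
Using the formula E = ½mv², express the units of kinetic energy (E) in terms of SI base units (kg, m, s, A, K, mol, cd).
Units of each symbol in E = ½mv²:
  m (mass): kg
  v (speed): m/s  → to the power 2, contributes m²/s²
  The factor ½ is dimensionless.

Multiplying the contributions: [kg] · [m²/s²]
Adding exponents of each base unit: kg: 1, m: 2, s: -2
SI base units of kinetic energy: kg·m²/s²

Answer: kg·m²/s²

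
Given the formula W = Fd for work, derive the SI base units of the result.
Units of each symbol in W = Fd:
  F (force): kg·m/s²
  d (displacement): m

Multiplying the contributions: [kg·m/s²] · [m]
Adding exponents of each base unit: kg: 1, m: 2, s: -2
SI base units of work: kg·m²/s²

Answer: kg·m²/s²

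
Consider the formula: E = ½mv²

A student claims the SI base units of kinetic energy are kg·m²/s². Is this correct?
Units of each symbol in E = ½mv²:
  m (mass): kg
  v (speed): m/s  → to the power 2, contributes m²/s²
  The factor ½ is dimensionless.

Multiplying the contributions: [kg] · [m²/s²]
Adding exponents of each base unit: kg: 1, m: 2, s: -2
SI base units of kinetic energy: kg·m²/s²

The claimed units kg·m²/s² match the derived units, so the claim is correct.

Answer: Yes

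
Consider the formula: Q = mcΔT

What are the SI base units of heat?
Units of each symbol in Q = mcΔT:
  m (mass): kg
  c (specific heat capacity, in J/(kg·K)): m²/(s²·K)
  ΔT (temperature change): K

Multiplying the contributions: [kg] · [m²/(s²·K)] · [K]
Adding exponents of each base unit: kg: 1, m: 2, s: -2
SI base units of heat: kg·m²/s²

Answer: kg·m²/s²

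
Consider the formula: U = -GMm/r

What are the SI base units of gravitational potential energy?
Units of each symbol in U = -GMm/r:
  G (gravitational constant): m³/(kg·s²)
  M (mass): kg
  m (mass): kg
  r (distance): m  → in the denominator, contributes 1/m
  The minus sign does not affect the units.

Multiplying the contributions: [m³/(kg·s²)] · [kg] · [kg] · [1/m]
Adding exponents of each base unit: kg: 1, m: 2, s: -2
SI base units of gravitational potential energy: kg·m²/s²

Answer: kg·m²/s²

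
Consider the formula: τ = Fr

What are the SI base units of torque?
Units of each symbol in τ = Fr:
  F (force): kg·m/s²
  r (lever arm): m

Multiplying the contributions: [kg·m/s²] · [m]
Adding exponents of each base unit: kg: 1, m: 2, s: -2
SI base units of torque: kg·m²/s²

Answer: kg·m²/s²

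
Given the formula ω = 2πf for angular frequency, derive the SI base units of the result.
Units of each symbol in ω = 2πf:
  f (frequency): 1/s
  The factor 2π is dimensionless.

Multiplying the contributions: [1/s]
Adding exponents of each base unit: s: -1
SI base units of angular frequency: 1/s

Answer: 1/s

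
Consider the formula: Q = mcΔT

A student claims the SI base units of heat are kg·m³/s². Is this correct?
Units of each symbol in Q = mcΔT:
  m (mass): kg
  c (specific heat capacity, in J/(kg·K)): m²/(s²·K)
  ΔT (temperature change): K

Multiplying the contributions: [kg] · [m²/(s²·K)] · [K]
Adding exponents of each base unit: kg: 1, m: 2, s: -2
SI base units of heat: kg·m²/s²

The claimed units kg·m³/s² (exponents kg: 1, m: 3, s: -2) do not match the derived units kg·m²/s² (exponents kg: 1, m: 2, s: -2), so the claim is incorrect.

Answer: No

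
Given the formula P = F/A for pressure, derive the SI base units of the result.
Units of each symbol in P = F/A:
  F (force): kg·m/s²
  A (area): m²  → in the denominator, contributes 1/m²

Multiplying the contributions: [kg·m/s²] · [1/m²]
Adding exponents of each base unit: kg: 1, m: -1, s: -2
SI base units of pressure: kg/(m·s²)

Answer: kg/(m·s²)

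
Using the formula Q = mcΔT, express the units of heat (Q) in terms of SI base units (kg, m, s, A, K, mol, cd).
Units of each symbol in Q = mcΔT:
  m (mass): kg
  c (specific heat capacity, in J/(kg·K)): m²/(s²·K)
  ΔT (temperature change): K

Multiplying the contributions: [kg] · [m²/(s²·K)] · [K]
Adding exponents of each base unit: kg: 1, m: 2, s: -2
SI base units of heat: kg·m²/s²

Answer: kg·m²/s²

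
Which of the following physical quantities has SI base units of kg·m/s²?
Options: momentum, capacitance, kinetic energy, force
Checking the SI base units of each option:
  momentum (p = mv): kg·m/s  ✗
  capacitance (C = Q/V): s⁴·A²/(kg·m²)  ✗
  kinetic energy (E = ½mv²): kg·m²/s²  ✗
  force (F = ma): kg·m/s²  ✓ matches

Only force has units kg·m/s².

Answer: force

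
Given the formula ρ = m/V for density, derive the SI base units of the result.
Units of each symbol in ρ = m/V:
  m (mass): kg
  V (volume): m³  → in the denominator, contributes 1/m³

Multiplying the contributions: [kg] · [1/m³]
Adding exponents of each base unit: kg: 1, m: -3
SI base units of density: kg/m³

Answer: kg/m³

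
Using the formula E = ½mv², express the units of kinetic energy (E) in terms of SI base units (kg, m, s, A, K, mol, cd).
Units of each symbol in E = ½mv²:
  m (mass): kg
  v (speed): m/s  → to the power 2, contributes m²/s²
  The factor ½ is dimensionless.

Multiplying the contributions: [kg] · [m²/s²]
Adding exponents of each base unit: kg: 1, m: 2, s: -2
SI base units of kinetic energy: kg·m²/s²

Answer: kg·m²/s²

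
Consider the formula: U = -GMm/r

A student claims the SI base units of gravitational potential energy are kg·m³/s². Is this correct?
Units of each symbol in U = -GMm/r:
  G (gravitational constant): m³/(kg·s²)
  M (mass): kg
  m (mass): kg
  r (distance): m  → in the denominator, contributes 1/m
  The minus sign does not affect the units.

Multiplying the contributions: [m³/(kg·s²)] · [kg] · [kg] · [1/m]
Adding exponents of each base unit: kg: 1, m: 2, s: -2
SI base units of gravitational potential energy: kg·m²/s²

The claimed units kg·m³/s² (exponents kg: 1, m: 3, s: -2) do not match the derived units kg·m²/s² (exponents kg: 1, m: 2, s: -2), so the claim is incorrect.

Answer: No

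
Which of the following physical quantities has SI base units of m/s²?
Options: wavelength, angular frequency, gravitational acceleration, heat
Checking the SI base units of each option:
  wavelength (λ = v/f): m  ✗
  angular frequency (ω = 2πf): 1/s  ✗
  gravitational acceleration (g = GM/r²): m/s²  ✓ matches
  heat (Q = mcΔT): kg·m²/s²  ✗

Only gravitational acceleration has units m/s².

Answer: gravitational acceleration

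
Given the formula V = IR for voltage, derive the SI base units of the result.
Units of each symbol in V = IR:
  I (current): A
  R (resistance, in ohms): kg·m²/(s³·A²)

Multiplying the contributions: [A] · [kg·m²/(s³·A²)]
Adding exponents of each base unit: kg: 1, m: 2, s: -3, A: -1
SI base units of voltage: kg·m²/(s³·A)

Answer: kg·m²/(s³·A)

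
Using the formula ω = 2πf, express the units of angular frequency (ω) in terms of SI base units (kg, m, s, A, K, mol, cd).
Units of each symbol in ω = 2πf:
  f (frequency): 1/s
  The factor 2π is dimensionless.

Multiplying the contributions: [1/s]
Adding exponents of each base unit: s: -1
SI base units of angular frequency: 1/s

Answer: 1/s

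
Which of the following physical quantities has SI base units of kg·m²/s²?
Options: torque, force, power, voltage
Checking the SI base units of each option:
  torque (τ = Fr): kg·m²/s²  ✓ matches
  force (F = ma): kg·m/s²  ✗
  power (P = W/t): kg·m²/s³  ✗
  voltage (V = IR): kg·m²/(s³·A)  ✗

Only torque has units kg·m²/s².

Answer: torque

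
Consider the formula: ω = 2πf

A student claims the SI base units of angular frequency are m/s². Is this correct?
Units of each symbol in ω = 2πf:
  f (frequency): 1/s
  The factor 2π is dimensionless.

Multiplying the contributions: [1/s]
Adding exponents of each base unit: s: -1
SI base units of angular frequency: 1/s

The claimed units m/s² (exponents m: 1, s: -2) do not match the derived units 1/s (exponents s: -1), so the claim is incorrect.

Answer: No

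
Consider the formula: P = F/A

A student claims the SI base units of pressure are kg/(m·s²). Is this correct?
Units of each symbol in P = F/A:
  F (force): kg·m/s²
  A (area): m²  → in the denominator, contributes 1/m²

Multiplying the contributions: [kg·m/s²] · [1/m²]
Adding exponents of each base unit: kg: 1, m: -1, s: -2
SI base units of pressure: kg/(m·s²)

The claimed units kg/(m·s²) match the derived units, so the claim is correct.

Answer: Yes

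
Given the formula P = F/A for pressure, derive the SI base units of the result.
Units of each symbol in P = F/A:
  F (force): kg·m/s²
  A (area): m²  → in the denominator, contributes 1/m²

Multiplying the contributions: [kg·m/s²] · [1/m²]
Adding exponents of each base unit: kg: 1, m: -1, s: -2
SI base units of pressure: kg/(m·s²)

Answer: kg/(m·s²)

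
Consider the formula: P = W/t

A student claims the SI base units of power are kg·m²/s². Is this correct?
Units of each symbol in P = W/t:
  W (work): kg·m²/s²
  t (time): s  → in the denominator, contributes 1/s

Multiplying the contributions: [kg·m²/s²] · [1/s]
Adding exponents of each base unit: kg: 1, m: 2, s: -3
SI base units of power: kg·m²/s³

The claimed units kg·m²/s² (exponents kg: 1, m: 2, s: -2) do not match the derived units kg·m²/s³ (exponents kg: 1, m: 2, s: -3), so the claim is incorrect.

Answer: No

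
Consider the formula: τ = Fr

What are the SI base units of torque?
Units of each symbol in τ = Fr:
  F (force): kg·m/s²
  r (lever arm): m

Multiplying the contributions: [kg·m/s²] · [m]
Adding exponents of each base unit: kg: 1, m: 2, s: -2
SI base units of torque: kg·m²/s²

Answer: kg·m²/s²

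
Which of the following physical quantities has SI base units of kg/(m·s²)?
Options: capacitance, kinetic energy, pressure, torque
Checking the SI base units of each option:
  capacitance (C = Q/V): s⁴·A²/(kg·m²)  ✗
  kinetic energy (E = ½mv²): kg·m²/s²  ✗
  pressure (P = F/A): kg/(m·s²)  ✓ matches
  torque (τ = Fr): kg·m²/s²  ✗

Only pressure has units kg/(m·s²).

Answer: pressure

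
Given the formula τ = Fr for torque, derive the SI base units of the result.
Units of each symbol in τ = Fr:
  F (force): kg·m/s²
  r (lever arm): m

Multiplying the contributions: [kg·m/s²] · [m]
Adding exponents of each base unit: kg: 1, m: 2, s: -2
SI base units of torque: kg·m²/s²

Answer: kg·m²/s²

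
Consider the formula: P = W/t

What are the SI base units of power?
Units of each symbol in P = W/t:
  W (work): kg·m²/s²
  t (time): s  → in the denominator, contributes 1/s

Multiplying the contributions: [kg·m²/s²] · [1/s]
Adding exponents of each base unit: kg: 1, m: 2, s: -3
SI base units of power: kg·m²/s³

Answer: kg·m²/s³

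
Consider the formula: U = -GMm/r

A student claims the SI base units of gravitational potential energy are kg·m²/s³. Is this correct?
Units of each symbol in U = -GMm/r:
  G (gravitational constant): m³/(kg·s²)
  M (mass): kg
  m (mass): kg
  r (distance): m  → in the denominator, contributes 1/m
  The minus sign does not affect the units.

Multiplying the contributions: [m³/(kg·s²)] · [kg] · [kg] · [1/m]
Adding exponents of each base unit: kg: 1, m: 2, s: -2
SI base units of gravitational potential energy: kg·m²/s²

The claimed units kg·m²/s³ (exponents kg: 1, m: 2, s: -3) do not match the derived units kg·m²/s² (exponents kg: 1, m: 2, s: -2), so the claim is incorrect.

Answer: No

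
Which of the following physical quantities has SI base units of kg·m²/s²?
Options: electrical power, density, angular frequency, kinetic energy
Checking the SI base units of each option:
  electrical power (P = IV): kg·m²/s³  ✗
  density (ρ = m/V): kg/m³  ✗
  angular frequency (ω = 2πf): 1/s  ✗
  kinetic energy (E = ½mv²): kg·m²/s²  ✓ matches

Only kinetic energy has units kg·m²/s².

Answer: kinetic energy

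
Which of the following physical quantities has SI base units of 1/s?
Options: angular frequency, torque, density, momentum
Checking the SI base units of each option:
  angular frequency (ω = 2πf): 1/s  ✓ matches
  torque (τ = Fr): kg·m²/s²  ✗
  density (ρ = m/V): kg/m³  ✗
  momentum (p = mv): kg·m/s  ✗

Only angular frequency has units 1/s.

Answer: angular frequency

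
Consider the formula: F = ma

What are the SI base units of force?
Units of each symbol in F = ma:
  m (mass): kg
  a (acceleration): m/s²

Multiplying the contributions: [kg] · [m/s²]
Adding exponents of each base unit: kg: 1, m: 1, s: -2
SI base units of force: kg·m/s²

Answer: kg·m/s²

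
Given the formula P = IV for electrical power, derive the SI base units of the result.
Units of each symbol in P = IV:
  I (current): A
  V (voltage, in volts): kg·m²/(s³·A)

Multiplying the contributions: [A] · [kg·m²/(s³·A)]
Adding exponents of each base unit: kg: 1, m: 2, s: -3
SI base units of electrical power: kg·m²/s³

Answer: kg·m²/s³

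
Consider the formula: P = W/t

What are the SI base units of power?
Units of each symbol in P = W/t:
  W (work): kg·m²/s²
  t (time): s  → in the denominator, contributes 1/s

Multiplying the contributions: [kg·m²/s²] · [1/s]
Adding exponents of each base unit: kg: 1, m: 2, s: -3
SI base units of power: kg·m²/s³

Answer: kg·m²/s³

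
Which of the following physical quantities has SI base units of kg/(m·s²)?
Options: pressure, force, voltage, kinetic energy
Checking the SI base units of each option:
  pressure (P = F/A): kg/(m·s²)  ✓ matches
  force (F = ma): kg·m/s²  ✗
  voltage (V = IR): kg·m²/(s³·A)  ✗
  kinetic energy (E = ½mv²): kg·m²/s²  ✗

Only pressure has units kg/(m·s²).

Answer: pressure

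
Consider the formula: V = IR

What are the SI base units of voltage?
Units of each symbol in V = IR:
  I (current): A
  R (resistance, in ohms): kg·m²/(s³·A²)

Multiplying the contributions: [A] · [kg·m²/(s³·A²)]
Adding exponents of each base unit: kg: 1, m: 2, s: -3, A: -1
SI base units of voltage: kg·m²/(s³·A)

Answer: kg·m²/(s³·A)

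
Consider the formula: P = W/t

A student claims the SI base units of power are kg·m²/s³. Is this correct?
Units of each symbol in P = W/t:
  W (work): kg·m²/s²
  t (time): s  → in the denominator, contributes 1/s

Multiplying the contributions: [kg·m²/s²] · [1/s]
Adding exponents of each base unit: kg: 1, m: 2, s: -3
SI base units of power: kg·m²/s³

The claimed units kg·m²/s³ match the derived units, so the claim is correct.

Answer: Yes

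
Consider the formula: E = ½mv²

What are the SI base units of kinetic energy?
Units of each symbol in E = ½mv²:
  m (mass): kg
  v (speed): m/s  → to the power 2, contributes m²/s²
  The factor ½ is dimensionless.

Multiplying the contributions: [kg] · [m²/s²]
Adding exponents of each base unit: kg: 1, m: 2, s: -2
SI base units of kinetic energy: kg·m²/s²

Answer: kg·m²/s²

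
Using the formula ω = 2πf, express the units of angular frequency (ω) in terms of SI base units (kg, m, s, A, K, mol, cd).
Units of each symbol in ω = 2πf:
  f (frequency): 1/s
  The factor 2π is dimensionless.

Multiplying the contributions: [1/s]
Adding exponents of each base unit: s: -1
SI base units of angular frequency: 1/s

Answer: 1/s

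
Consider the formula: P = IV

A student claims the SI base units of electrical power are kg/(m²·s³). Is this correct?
Units of each symbol in P = IV:
  I (current): A
  V (voltage, in volts): kg·m²/(s³·A)

Multiplying the contributions: [A] · [kg·m²/(s³·A)]
Adding exponents of each base unit: kg: 1, m: 2, s: -3
SI base units of electrical power: kg·m²/s³

The claimed units kg/(m²·s³) (exponents kg: 1, m: -2, s: -3) do not match the derived units kg·m²/s³ (exponents kg: 1, m: 2, s: -3), so the claim is incorrect.

Answer: No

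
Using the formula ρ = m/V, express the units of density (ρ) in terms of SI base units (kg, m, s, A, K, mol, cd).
Units of each symbol in ρ = m/V:
  m (mass): kg
  V (volume): m³  → in the denominator, contributes 1/m³

Multiplying the contributions: [kg] · [1/m³]
Adding exponents of each base unit: kg: 1, m: -3
SI base units of density: kg/m³

Answer: kg/m³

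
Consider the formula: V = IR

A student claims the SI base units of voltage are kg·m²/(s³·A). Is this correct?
Units of each symbol in V = IR:
  I (current): A
  R (resistance, in ohms): kg·m²/(s³·A²)

Multiplying the contributions: [A] · [kg·m²/(s³·A²)]
Adding exponents of each base unit: kg: 1, m: 2, s: -3, A: -1
SI base units of voltage: kg·m²/(s³·A)

The claimed units kg·m²/(s³·A) match the derived units, so the claim is correct.

Answer: Yes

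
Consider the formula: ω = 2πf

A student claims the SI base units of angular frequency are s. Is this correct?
Units of each symbol in ω = 2πf:
  f (frequency): 1/s
  The factor 2π is dimensionless.

Multiplying the contributions: [1/s]
Adding exponents of each base unit: s: -1
SI base units of angular frequency: 1/s

The claimed units s (exponents s: 1) do not match the derived units 1/s (exponents s: -1), so the claim is incorrect.

Answer: No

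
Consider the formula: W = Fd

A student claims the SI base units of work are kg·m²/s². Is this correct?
Units of each symbol in W = Fd:
  F (force): kg·m/s²
  d (displacement): m

Multiplying the contributions: [kg·m/s²] · [m]
Adding exponents of each base unit: kg: 1, m: 2, s: -2
SI base units of work: kg·m²/s²

The claimed units kg·m²/s² match the derived units, so the claim is correct.

Answer: Yes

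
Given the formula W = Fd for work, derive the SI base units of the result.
Units of each symbol in W = Fd:
  F (force): kg·m/s²
  d (displacement): m

Multiplying the contributions: [kg·m/s²] · [m]
Adding exponents of each base unit: kg: 1, m: 2, s: -2
SI base units of work: kg·m²/s²

Answer: kg·m²/s²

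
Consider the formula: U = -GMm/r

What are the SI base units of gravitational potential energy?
Units of each symbol in U = -GMm/r:
  G (gravitational constant): m³/(kg·s²)
  M (mass): kg
  m (mass): kg
  r (distance): m  → in the denominator, contributes 1/m
  The minus sign does not affect the units.

Multiplying the contributions: [m³/(kg·s²)] · [kg] · [kg] · [1/m]
Adding exponents of each base unit: kg: 1, m: 2, s: -2
SI base units of gravitational potential energy: kg·m²/s²

Answer: kg·m²/s²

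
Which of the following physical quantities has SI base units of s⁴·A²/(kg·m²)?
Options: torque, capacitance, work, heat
Checking the SI base units of each option:
  torque (τ = Fr): kg·m²/s²  ✗
  capacitance (C = Q/V): s⁴·A²/(kg·m²)  ✓ matches
  work (W = Fd): kg·m²/s²  ✗
  heat (Q = mcΔT): kg·m²/s²  ✗

Only capacitance has units s⁴·A²/(kg·m²).

Answer: capacitance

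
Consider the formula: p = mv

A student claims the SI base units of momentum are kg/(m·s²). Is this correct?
Units of each symbol in p = mv:
  m (mass): kg
  v (velocity): m/s

Multiplying the contributions: [kg] · [m/s]
Adding exponents of each base unit: kg: 1, m: 1, s: -1
SI base units of momentum: kg·m/s

The claimed units kg/(m·s²) (exponents kg: 1, m: -1, s: -2) do not match the derived units kg·m/s (exponents kg: 1, m: 1, s: -1), so the claim is incorrect.

Answer: No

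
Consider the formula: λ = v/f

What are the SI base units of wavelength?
Units of each symbol in λ = v/f:
  v (wave speed): m/s
  f (frequency): 1/s  → in the denominator, contributes s

Multiplying the contributions: [m/s] · [s]
Adding exponents of each base unit: m: 1
SI base units of wavelength: m

Answer: m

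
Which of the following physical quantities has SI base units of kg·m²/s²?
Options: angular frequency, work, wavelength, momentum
Checking the SI base units of each option:
  angular frequency (ω = 2πf): 1/s  ✗
  work (W = Fd): kg·m²/s²  ✓ matches
  wavelength (λ = v/f): m  ✗
  momentum (p = mv): kg·m/s  ✗

Only work has units kg·m²/s².

Answer: work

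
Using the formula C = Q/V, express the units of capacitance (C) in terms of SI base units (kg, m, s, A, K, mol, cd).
Units of each symbol in C = Q/V:
  Q (charge, in coulombs): s·A
  V (voltage, in volts): kg·m²/(s³·A)  → in the denominator, contributes s³·A/(kg·m²)

Multiplying the contributions: [s·A] · [s³·A/(kg·m²)]
Adding exponents of each base unit: kg: -1, m: -2, s: 4, A: 2
SI base units of capacitance: s⁴·A²/(kg·m²)

Answer: s⁴·A²/(kg·m²)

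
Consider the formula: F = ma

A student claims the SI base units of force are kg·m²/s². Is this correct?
Units of each symbol in F = ma:
  m (mass): kg
  a (acceleration): m/s²

Multiplying the contributions: [kg] · [m/s²]
Adding exponents of each base unit: kg: 1, m: 1, s: -2
SI base units of force: kg·m/s²

The claimed units kg·m²/s² (exponents kg: 1, m: 2, s: -2) do not match the derived units kg·m/s² (exponents kg: 1, m: 1, s: -2), so the claim is incorrect.

Answer: No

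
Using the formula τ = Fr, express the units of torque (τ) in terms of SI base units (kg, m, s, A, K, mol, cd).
Units of each symbol in τ = Fr:
  F (force): kg·m/s²
  r (lever arm): m

Multiplying the contributions: [kg·m/s²] · [m]
Adding exponents of each base unit: kg: 1, m: 2, s: -2
SI base units of torque: kg·m²/s²

Answer: kg·m²/s²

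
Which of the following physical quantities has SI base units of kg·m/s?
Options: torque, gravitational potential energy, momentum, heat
Checking the SI base units of each option:
  torque (τ = Fr): kg·m²/s²  ✗
  gravitational potential energy (U = -GMm/r): kg·m²/s²  ✗
  momentum (p = mv): kg·m/s  ✓ matches
  heat (Q = mcΔT): kg·m²/s²  ✗

Only momentum has units kg·m/s.

Answer: momentum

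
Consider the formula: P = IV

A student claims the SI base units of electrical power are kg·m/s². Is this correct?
Units of each symbol in P = IV:
  I (current): A
  V (voltage, in volts): kg·m²/(s³·A)

Multiplying the contributions: [A] · [kg·m²/(s³·A)]
Adding exponents of each base unit: kg: 1, m: 2, s: -3
SI base units of electrical power: kg·m²/s³

The claimed units kg·m/s² (exponents kg: 1, m: 1, s: -2) do not match the derived units kg·m²/s³ (exponents kg: 1, m: 2, s: -3), so the claim is incorrect.

Answer: No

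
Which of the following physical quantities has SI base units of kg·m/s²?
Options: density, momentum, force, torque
Checking the SI base units of each option:
  density (ρ = m/V): kg/m³  ✗
  momentum (p = mv): kg·m/s  ✗
  force (F = ma): kg·m/s²  ✓ matches
  torque (τ = Fr): kg·m²/s²  ✗

Only force has units kg·m/s².

Answer: force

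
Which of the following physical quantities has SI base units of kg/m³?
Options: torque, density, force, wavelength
Checking the SI base units of each option:
  torque (τ = Fr): kg·m²/s²  ✗
  density (ρ = m/V): kg/m³  ✓ matches
  force (F = ma): kg·m/s²  ✗
  wavelength (λ = v/f): m  ✗

Only density has units kg/m³.

Answer: density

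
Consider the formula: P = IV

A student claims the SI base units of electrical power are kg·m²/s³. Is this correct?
Units of each symbol in P = IV:
  I (current): A
  V (voltage, in volts): kg·m²/(s³·A)

Multiplying the contributions: [A] · [kg·m²/(s³·A)]
Adding exponents of each base unit: kg: 1, m: 2, s: -3
SI base units of electrical power: kg·m²/s³

The claimed units kg·m²/s³ match the derived units, so the claim is correct.

Answer: Yes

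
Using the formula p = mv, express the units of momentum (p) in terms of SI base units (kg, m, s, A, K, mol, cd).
Units of each symbol in p = mv:
  m (mass): kg
  v (velocity): m/s

Multiplying the contributions: [kg] · [m/s]
Adding exponents of each base unit: kg: 1, m: 1, s: -1
SI base units of momentum: kg·m/s

Answer: kg·m/s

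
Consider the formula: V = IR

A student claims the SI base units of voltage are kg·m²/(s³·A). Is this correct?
Units of each symbol in V = IR:
  I (current): A
  R (resistance, in ohms): kg·m²/(s³·A²)

Multiplying the contributions: [A] · [kg·m²/(s³·A²)]
Adding exponents of each base unit: kg: 1, m: 2, s: -3, A: -1
SI base units of voltage: kg·m²/(s³·A)

The claimed units kg·m²/(s³·A) match the derived units, so the claim is correct.

Answer: Yes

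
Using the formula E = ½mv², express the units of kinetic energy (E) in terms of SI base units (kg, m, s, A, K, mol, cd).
Units of each symbol in E = ½mv²:
  m (mass): kg
  v (speed): m/s  → to the power 2, contributes m²/s²
  The factor ½ is dimensionless.

Multiplying the contributions: [kg] · [m²/s²]
Adding exponents of each base unit: kg: 1, m: 2, s: -2
SI base units of kinetic energy: kg·m²/s²

Answer: kg·m²/s²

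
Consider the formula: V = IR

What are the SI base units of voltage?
Units of each symbol in V = IR:
  I (current): A
  R (resistance, in ohms): kg·m²/(s³·A²)

Multiplying the contributions: [A] · [kg·m²/(s³·A²)]
Adding exponents of each base unit: kg: 1, m: 2, s: -3, A: -1
SI base units of voltage: kg·m²/(s³·A)

Answer: kg·m²/(s³·A)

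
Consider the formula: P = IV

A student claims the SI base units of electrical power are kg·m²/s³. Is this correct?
Units of each symbol in P = IV:
  I (current): A
  V (voltage, in volts): kg·m²/(s³·A)

Multiplying the contributions: [A] · [kg·m²/(s³·A)]
Adding exponents of each base unit: kg: 1, m: 2, s: -3
SI base units of electrical power: kg·m²/s³

The claimed units kg·m²/s³ match the derived units, so the claim is correct.

Answer: Yes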